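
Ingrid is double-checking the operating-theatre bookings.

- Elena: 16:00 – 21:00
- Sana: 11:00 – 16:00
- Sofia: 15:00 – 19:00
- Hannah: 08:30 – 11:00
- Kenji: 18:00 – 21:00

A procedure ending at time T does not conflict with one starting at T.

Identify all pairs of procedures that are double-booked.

Sorted by start: Hannah, Sana, Sofia, Elena, Kenji.
Sana starts exactly when Hannah ends (back-to-back, no overlap); Hannah is clear from here.
Sofia starts before Sana ends → Sana and Sofia overlap.
Elena starts exactly when Sana ends (back-to-back, no overlap); Sana is clear from here.
Elena starts before Sofia ends → Sofia and Elena overlap.
Kenji starts before Sofia ends → Sofia and Kenji overlap.
Kenji starts before Elena ends → Elena and Kenji overlap.

Elena & Kenji, Elena & Sofia, Kenji & Sofia, Sana & Sofia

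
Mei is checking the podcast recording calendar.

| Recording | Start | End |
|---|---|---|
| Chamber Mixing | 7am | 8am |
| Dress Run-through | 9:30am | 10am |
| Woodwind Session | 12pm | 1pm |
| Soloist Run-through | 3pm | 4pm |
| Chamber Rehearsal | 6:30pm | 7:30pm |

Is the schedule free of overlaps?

Sorted by start: Chamber Mixing, Dress Run-through, Woodwind Session, Soloist Run-through, Chamber Rehearsal.
Dress Run-through starts after Chamber Mixing ends, so Chamber Mixing has no further overlaps.
Woodwind Session starts after Dress Run-through ends, so Dress Run-through has no further overlaps.
Soloist Run-through starts after Woodwind Session ends, so Woodwind Session has no further overlaps.
Chamber Rehearsal starts after Soloist Run-through ends.
Every pair is clear; the schedule has no overlaps.

Yes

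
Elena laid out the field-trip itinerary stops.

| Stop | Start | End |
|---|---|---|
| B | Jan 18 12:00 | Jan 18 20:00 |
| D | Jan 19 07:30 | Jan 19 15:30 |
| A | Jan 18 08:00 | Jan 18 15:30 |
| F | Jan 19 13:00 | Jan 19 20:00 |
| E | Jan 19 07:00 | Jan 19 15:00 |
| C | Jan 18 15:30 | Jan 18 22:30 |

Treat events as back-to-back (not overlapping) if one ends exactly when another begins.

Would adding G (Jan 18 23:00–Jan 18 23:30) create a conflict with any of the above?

A: ends Jan 18 15:30 at or before G starts Jan 18 23:00 → clear.
B: ends Jan 18 20:00 at or before G starts Jan 18 23:00 → clear.
C: ends Jan 18 22:30 at or before G starts Jan 18 23:00 → clear.
E: starts Jan 19 07:00 at or after G ends Jan 18 23:30 → clear.
D: starts Jan 19 07:30 at or after G ends Jan 18 23:30 → clear.
F: starts Jan 19 13:00 at or after G ends Jan 18 23:30 → clear.

No — it doesn't clash with anything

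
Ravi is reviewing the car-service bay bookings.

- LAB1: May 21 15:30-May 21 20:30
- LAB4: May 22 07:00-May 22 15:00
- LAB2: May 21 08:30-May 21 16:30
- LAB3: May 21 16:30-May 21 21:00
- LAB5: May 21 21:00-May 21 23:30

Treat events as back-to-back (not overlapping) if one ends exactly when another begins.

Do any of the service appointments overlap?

Two intervals overlap when each starts before the other ends.
Sorted by start: LAB2, LAB1, LAB3, LAB5, LAB4.
LAB1 starts before LAB2 ends → LAB2 and LAB1 overlap.
That's a conflict, so the schedule is not conflict-free.

Yes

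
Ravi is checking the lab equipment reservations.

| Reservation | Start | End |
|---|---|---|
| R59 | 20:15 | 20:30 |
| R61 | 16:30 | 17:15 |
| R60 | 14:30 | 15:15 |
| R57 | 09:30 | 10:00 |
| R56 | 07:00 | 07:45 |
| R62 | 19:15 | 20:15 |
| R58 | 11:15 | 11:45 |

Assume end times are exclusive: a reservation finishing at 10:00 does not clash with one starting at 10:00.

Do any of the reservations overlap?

Sorted by start: R56, R57, R58, R60, R61, R62, R59.
R57 starts after R56 ends — done with R56.
R58 starts after R57 ends — done with R57.
R60 starts after R58 ends — done with R58.
R61 starts after R60 ends — done with R60.
R62 starts after R61 ends — done with R61.
R59 starts exactly when R62 ends (back-to-back, no overlap).
Every pair is clear; the schedule has no overlaps.

No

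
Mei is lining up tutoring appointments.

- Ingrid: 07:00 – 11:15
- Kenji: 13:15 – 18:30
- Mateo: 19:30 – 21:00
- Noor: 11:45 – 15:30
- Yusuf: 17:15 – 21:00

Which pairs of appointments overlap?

Sorted by start: Ingrid, Noor, Kenji, Yusuf, Mateo.
Noor starts after Ingrid ends — done with Ingrid.
Kenji starts before Noor ends → Noor and Kenji overlap.
Yusuf starts after Noor ends — done with Noor.
Yusuf starts before Kenji ends → Kenji and Yusuf overlap.
Mateo starts after Kenji ends.
Mateo starts before Yusuf ends → Yusuf and Mateo overlap.

Kenji & Noor, Kenji & Yusuf, Mateo & Yusuf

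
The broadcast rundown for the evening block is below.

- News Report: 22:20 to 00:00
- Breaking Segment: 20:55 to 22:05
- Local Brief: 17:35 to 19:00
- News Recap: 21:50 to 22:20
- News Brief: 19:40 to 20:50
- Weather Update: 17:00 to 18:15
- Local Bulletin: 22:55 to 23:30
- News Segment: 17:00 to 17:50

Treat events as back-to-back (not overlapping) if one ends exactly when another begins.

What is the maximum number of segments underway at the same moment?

3

Walk through starts and ends in time order (an end at T is processed before a start at T):
17:00 start News Segment → 1
17:00 start Weather Update → 2
17:35 start Local Brief → 3
17:50 end News Segment → 2
18:15 end Weather Update → 1
19:00 end Local Brief → 0
19:40 start News Brief → 1
20:50 end News Brief → 0
20:55 start Breaking Segment → 1
21:50 start News Recap → 2
22:05 end Breaking Segment → 1
22:20 end News Recap → 0
22:20 start News Report → 1
22:55 start Local Bulletin → 2
23:30 end Local Bulletin → 1
00:00 end News Report → 0
Peak is 3, at 17:35 (Local Brief, News Segment, Weather Update).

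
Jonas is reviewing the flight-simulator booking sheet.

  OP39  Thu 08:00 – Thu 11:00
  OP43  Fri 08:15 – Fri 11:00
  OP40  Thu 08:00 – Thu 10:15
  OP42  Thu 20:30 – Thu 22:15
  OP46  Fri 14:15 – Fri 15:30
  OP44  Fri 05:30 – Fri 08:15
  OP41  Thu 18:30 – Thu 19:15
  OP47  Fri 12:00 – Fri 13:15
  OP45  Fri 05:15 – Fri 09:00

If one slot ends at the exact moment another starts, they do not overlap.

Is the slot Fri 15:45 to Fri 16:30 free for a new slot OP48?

Yes — the slot is free

OP39: ends Thu 11:00 at or before OP48 starts Fri 15:45 → clear.
OP40: ends Thu 10:15 at or before OP48 starts Fri 15:45 → clear.
OP41: ends Thu 19:15 at or before OP48 starts Fri 15:45 → clear.
OP42: ends Thu 22:15 at or before OP48 starts Fri 15:45 → clear.
OP45: ends Fri 09:00 at or before OP48 starts Fri 15:45 → clear.
OP44: ends Fri 08:15 at or before OP48 starts Fri 15:45 → clear.
OP43: ends Fri 11:00 at or before OP48 starts Fri 15:45 → clear.
OP47: ends Fri 13:15 at or before OP48 starts Fri 15:45 → clear.
OP46: ends Fri 15:30 at or before OP48 starts Fri 15:45 → clear.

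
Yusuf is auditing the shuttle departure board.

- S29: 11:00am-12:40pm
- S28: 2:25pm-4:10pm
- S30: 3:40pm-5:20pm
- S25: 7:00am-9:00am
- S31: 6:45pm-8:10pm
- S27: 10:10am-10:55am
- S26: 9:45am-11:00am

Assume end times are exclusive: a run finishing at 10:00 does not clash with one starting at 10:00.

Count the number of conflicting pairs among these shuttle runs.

Sorted by start: S25, S26, S27, S29, S28, S30, S31.
S26 starts after S25 ends, so nothing later overlaps S25 either.
S27 starts before S26 ends → S26 and S27 overlap.
S29 starts exactly when S26 ends (back-to-back, no overlap), so nothing later overlaps S26 either.
S29 starts after S27 ends, so nothing later overlaps S27 either.
S28 starts after S29 ends, so nothing later overlaps S29 either.
S30 starts before S28 ends → S28 and S30 overlap.
S31 starts after S28 ends.
S31 starts after S30 ends.
Overlapping pairs: S26 & S27, S28 & S30 — 2 in total.

2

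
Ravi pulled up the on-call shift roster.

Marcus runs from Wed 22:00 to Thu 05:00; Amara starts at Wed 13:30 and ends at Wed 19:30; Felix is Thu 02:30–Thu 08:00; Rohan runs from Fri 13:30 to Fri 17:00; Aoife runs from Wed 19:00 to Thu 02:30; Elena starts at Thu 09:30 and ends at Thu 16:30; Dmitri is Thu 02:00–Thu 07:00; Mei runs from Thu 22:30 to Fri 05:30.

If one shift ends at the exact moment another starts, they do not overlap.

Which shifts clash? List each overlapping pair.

Two intervals overlap when each starts before the other ends.
Sorted by start: Amara, Aoife, Marcus, Dmitri, Felix, Elena, Mei, Rohan.
Aoife starts before Amara ends → Amara and Aoife overlap.
Marcus starts after Amara ends; Amara is clear from here.
Marcus starts before Aoife ends → Aoife and Marcus overlap.
Dmitri starts before Aoife ends → Aoife and Dmitri overlap.
Felix starts exactly when Aoife ends (back-to-back, no overlap); Aoife is clear from here.
Dmitri starts before Marcus ends → Marcus and Dmitri overlap.
Felix starts before Marcus ends → Marcus and Felix overlap.
Elena starts after Marcus ends; Marcus is clear from here.
Felix starts before Dmitri ends → Dmitri and Felix overlap.
Elena starts after Dmitri ends; Dmitri is clear from here.
Elena starts after Felix ends; Felix is clear from here.
Mei starts after Elena ends; Elena is clear from here.
Rohan starts after Mei ends.

Amara & Aoife, Aoife & Dmitri, Aoife & Marcus, Dmitri & Felix, Dmitri & Marcus, Felix & Marcus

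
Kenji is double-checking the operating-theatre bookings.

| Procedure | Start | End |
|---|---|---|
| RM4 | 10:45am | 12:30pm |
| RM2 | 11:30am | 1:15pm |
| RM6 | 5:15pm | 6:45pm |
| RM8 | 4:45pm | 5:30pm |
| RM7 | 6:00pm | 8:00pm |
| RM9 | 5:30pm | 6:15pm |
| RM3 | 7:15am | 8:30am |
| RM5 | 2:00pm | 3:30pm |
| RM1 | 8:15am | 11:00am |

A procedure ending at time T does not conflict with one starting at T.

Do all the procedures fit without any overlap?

Sorted by start: RM3, RM1, RM4, RM2, RM5, RM8, RM6, RM9, RM7.
RM1 starts before RM3 ends → RM3 and RM1 overlap.
That's a conflict, so the schedule is not conflict-free.

No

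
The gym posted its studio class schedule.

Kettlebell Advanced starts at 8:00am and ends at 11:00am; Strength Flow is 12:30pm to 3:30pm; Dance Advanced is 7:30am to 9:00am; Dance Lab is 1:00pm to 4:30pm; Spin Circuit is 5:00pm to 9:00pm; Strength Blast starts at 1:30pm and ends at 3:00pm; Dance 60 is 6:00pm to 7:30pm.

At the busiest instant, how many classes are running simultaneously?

3

Sweep the timeline, counting +1 at each start and −1 at each end (ends before starts at a tie):
7:30am start Dance Advanced → 1
8:00am start Kettlebell Advanced → 2
9:00am end Dance Advanced → 1
11:00am end Kettlebell Advanced → 0
12:30pm start Strength Flow → 1
1:00pm start Dance Lab → 2
1:30pm start Strength Blast → 3
3:00pm end Strength Blast → 2
3:30pm end Strength Flow → 1
4:30pm end Dance Lab → 0
5:00pm start Spin Circuit → 1
6:00pm start Dance 60 → 2
7:30pm end Dance 60 → 1
9:00pm end Spin Circuit → 0
Peak is 3, at 1:30pm (Dance Lab, Strength Blast, Strength Flow).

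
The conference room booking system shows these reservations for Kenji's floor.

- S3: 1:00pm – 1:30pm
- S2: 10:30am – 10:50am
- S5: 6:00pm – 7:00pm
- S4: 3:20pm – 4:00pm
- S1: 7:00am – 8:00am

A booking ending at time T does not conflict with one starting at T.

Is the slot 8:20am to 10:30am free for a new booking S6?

Yes — the slot is free

S1: ends 8:00am at or before S6 starts 8:20am → clear.
S2: starts 10:30am at or after S6 ends 10:30am → clear.
S3: starts 1:00pm at or after S6 ends 10:30am → clear.
S4: starts 3:20pm at or after S6 ends 10:30am → clear.
S5: starts 6:00pm at or after S6 ends 10:30am → clear.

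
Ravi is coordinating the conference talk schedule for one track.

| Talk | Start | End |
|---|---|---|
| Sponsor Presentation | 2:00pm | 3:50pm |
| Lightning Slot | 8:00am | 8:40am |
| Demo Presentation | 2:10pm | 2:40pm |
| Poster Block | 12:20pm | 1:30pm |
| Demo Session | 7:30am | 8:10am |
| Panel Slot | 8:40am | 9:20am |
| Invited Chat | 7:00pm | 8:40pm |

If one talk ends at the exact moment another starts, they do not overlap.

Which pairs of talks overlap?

Sorted by start: Demo Session, Lightning Slot, Panel Slot, Poster Block, Sponsor Presentation, Demo Presentation, Invited Chat.
Lightning Slot starts before Demo Session ends → Demo Session and Lightning Slot overlap.
Panel Slot starts after Demo Session ends — done with Demo Session.
Panel Slot starts exactly when Lightning Slot ends (back-to-back, no overlap) — done with Lightning Slot.
Poster Block starts after Panel Slot ends — done with Panel Slot.
Sponsor Presentation starts after Poster Block ends — done with Poster Block.
Demo Presentation starts before Sponsor Presentation ends → Sponsor Presentation and Demo Presentation overlap.
Invited Chat starts after Sponsor Presentation ends.
Invited Chat starts after Demo Presentation ends.

Demo Presentation & Sponsor Presentation, Demo Session & Lightning Slot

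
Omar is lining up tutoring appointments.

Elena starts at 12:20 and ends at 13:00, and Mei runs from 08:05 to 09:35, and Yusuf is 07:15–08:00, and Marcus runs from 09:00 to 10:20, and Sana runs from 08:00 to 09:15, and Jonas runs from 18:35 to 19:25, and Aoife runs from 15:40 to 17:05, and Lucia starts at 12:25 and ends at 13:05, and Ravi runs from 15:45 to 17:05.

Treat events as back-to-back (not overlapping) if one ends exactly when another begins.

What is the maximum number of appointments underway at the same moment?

3

Sort all start/end points and keep a running count:
07:15 start Yusuf → 1
08:00 end Yusuf → 0
08:00 start Sana → 1
08:05 start Mei → 2
09:00 start Marcus → 3
09:15 end Sana → 2
09:35 end Mei → 1
10:20 end Marcus → 0
12:20 start Elena → 1
12:25 start Lucia → 2
13:00 end Elena → 1
13:05 end Lucia → 0
15:40 start Aoife → 1
15:45 start Ravi → 2
17:05 end Aoife → 1
17:05 end Ravi → 0
18:35 start Jonas → 1
19:25 end Jonas → 0
Peak is 3, at 09:00 (Marcus, Mei, Sana).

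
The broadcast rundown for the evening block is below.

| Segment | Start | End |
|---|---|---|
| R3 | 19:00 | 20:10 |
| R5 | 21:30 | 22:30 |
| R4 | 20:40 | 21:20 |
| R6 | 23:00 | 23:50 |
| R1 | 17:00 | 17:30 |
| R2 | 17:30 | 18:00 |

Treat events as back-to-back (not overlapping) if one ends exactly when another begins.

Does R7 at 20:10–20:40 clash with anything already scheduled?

R1: ends 17:30 at or before R7 starts 20:10 → clear.
R2: ends 18:00 at or before R7 starts 20:10 → clear.
R3: ends 20:10 at or before R7 starts 20:10 → clear.
R4: starts 20:40 at or after R7 ends 20:40 → clear.
R5: starts 21:30 at or after R7 ends 20:40 → clear.
R6: starts 23:00 at or after R7 ends 20:40 → clear.

No — it doesn't clash with anything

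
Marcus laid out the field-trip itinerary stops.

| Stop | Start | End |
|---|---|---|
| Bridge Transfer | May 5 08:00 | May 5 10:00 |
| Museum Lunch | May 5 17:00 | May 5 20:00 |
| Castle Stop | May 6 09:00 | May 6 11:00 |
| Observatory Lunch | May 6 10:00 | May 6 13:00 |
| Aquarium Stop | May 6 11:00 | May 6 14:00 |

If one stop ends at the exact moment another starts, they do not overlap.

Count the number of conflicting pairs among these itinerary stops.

Sorted by start: Bridge Transfer, Museum Lunch, Castle Stop, Observatory Lunch, Aquarium Stop.
Museum Lunch starts after Bridge Transfer ends; Bridge Transfer is clear from here.
Castle Stop starts after Museum Lunch ends; Museum Lunch is clear from here.
Observatory Lunch starts before Castle Stop ends → Castle Stop and Observatory Lunch overlap.
Aquarium Stop starts exactly when Castle Stop ends (back-to-back, no overlap).
Aquarium Stop starts before Observatory Lunch ends → Observatory Lunch and Aquarium Stop overlap.
Overlapping pairs: Aquarium Stop & Observatory Lunch, Castle Stop & Observatory Lunch — 2 in total.

2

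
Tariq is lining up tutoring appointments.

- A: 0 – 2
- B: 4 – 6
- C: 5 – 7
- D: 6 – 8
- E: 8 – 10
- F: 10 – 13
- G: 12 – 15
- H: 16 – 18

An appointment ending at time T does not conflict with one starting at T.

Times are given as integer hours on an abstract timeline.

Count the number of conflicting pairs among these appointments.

3

Sorted by start: A, B, C, D, E, F, G, H.
B starts after A ends, so A has no further overlaps.
C starts before B ends → B and C overlap.
D starts exactly when B ends (back-to-back, no overlap), so B has no further overlaps.
D starts before C ends → C and D overlap.
E starts after C ends, so C has no further overlaps.
E starts exactly when D ends (back-to-back, no overlap), so D has no further overlaps.
F starts exactly when E ends (back-to-back, no overlap), so E has no further overlaps.
G starts before F ends → F and G overlap.
H starts after F ends.
H starts after G ends.
Overlapping pairs: B & C, C & D, F & G — 3 in total.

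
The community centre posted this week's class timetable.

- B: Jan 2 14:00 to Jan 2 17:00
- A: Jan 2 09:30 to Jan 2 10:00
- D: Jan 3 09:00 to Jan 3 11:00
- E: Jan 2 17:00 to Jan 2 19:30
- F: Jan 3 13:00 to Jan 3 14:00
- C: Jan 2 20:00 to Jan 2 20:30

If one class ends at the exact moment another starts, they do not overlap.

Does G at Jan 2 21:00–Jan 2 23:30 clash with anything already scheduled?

No — it doesn't clash with anything

A: ends Jan 2 10:00 at or before G starts Jan 2 21:00 → clear.
B: ends Jan 2 17:00 at or before G starts Jan 2 21:00 → clear.
E: ends Jan 2 19:30 at or before G starts Jan 2 21:00 → clear.
C: ends Jan 2 20:30 at or before G starts Jan 2 21:00 → clear.
D: starts Jan 3 09:00 at or after G ends Jan 2 23:30 → clear.
F: starts Jan 3 13:00 at or after G ends Jan 2 23:30 → clear.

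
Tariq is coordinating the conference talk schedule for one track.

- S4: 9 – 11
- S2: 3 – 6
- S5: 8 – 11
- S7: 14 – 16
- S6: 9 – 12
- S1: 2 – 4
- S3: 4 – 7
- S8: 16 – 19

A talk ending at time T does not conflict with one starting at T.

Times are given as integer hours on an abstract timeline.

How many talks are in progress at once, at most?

Sweep the timeline, counting +1 at each start and −1 at each end (ends before starts at a tie):
2 start S1 → 1
3 start S2 → 2
4 end S1 → 1
4 start S3 → 2
6 end S2 → 1
7 end S3 → 0
8 start S5 → 1
9 start S4 → 2
9 start S6 → 3
11 end S4 → 2
11 end S5 → 1
12 end S6 → 0
14 start S7 → 1
16 end S7 → 0
16 start S8 → 1
19 end S8 → 0
Peak is 3, at 9 (S4, S5, S6).

3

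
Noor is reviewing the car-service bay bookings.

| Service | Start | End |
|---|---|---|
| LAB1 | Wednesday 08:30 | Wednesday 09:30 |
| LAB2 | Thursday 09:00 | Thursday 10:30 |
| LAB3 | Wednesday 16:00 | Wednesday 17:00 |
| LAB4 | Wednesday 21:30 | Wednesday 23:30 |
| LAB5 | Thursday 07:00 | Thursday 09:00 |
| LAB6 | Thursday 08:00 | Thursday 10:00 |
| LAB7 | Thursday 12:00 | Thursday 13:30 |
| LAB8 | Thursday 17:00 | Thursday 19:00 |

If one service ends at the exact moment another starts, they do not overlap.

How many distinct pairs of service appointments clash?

Sorted by start: LAB1, LAB3, LAB4, LAB5, LAB6, LAB2, LAB7, LAB8.
LAB3 starts after LAB1 ends; LAB1 is clear from here.
LAB4 starts after LAB3 ends; LAB3 is clear from here.
LAB5 starts after LAB4 ends; LAB4 is clear from here.
LAB6 starts before LAB5 ends → LAB5 and LAB6 overlap.
LAB2 starts exactly when LAB5 ends (back-to-back, no overlap); LAB5 is clear from here.
LAB2 starts before LAB6 ends → LAB6 and LAB2 overlap.
LAB7 starts after LAB6 ends; LAB6 is clear from here.
LAB7 starts after LAB2 ends; LAB2 is clear from here.
LAB8 starts after LAB7 ends.
Overlapping pairs: LAB2 & LAB6, LAB5 & LAB6 — 2 in total.

2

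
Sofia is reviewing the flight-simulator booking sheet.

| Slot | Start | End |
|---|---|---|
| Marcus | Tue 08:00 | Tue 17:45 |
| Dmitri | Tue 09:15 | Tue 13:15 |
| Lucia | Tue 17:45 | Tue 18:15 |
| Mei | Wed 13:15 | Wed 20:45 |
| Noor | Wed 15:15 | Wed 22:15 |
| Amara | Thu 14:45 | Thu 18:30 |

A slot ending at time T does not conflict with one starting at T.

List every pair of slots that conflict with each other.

Dmitri & Marcus, Mei & Noor

Two intervals overlap when each starts before the other ends.
Sorted by start: Marcus, Dmitri, Lucia, Mei, Noor, Amara.
Dmitri starts before Marcus ends → Marcus and Dmitri overlap.
Lucia starts exactly when Marcus ends (back-to-back, no overlap); Marcus is clear from here.
Lucia starts after Dmitri ends; Dmitri is clear from here.
Mei starts after Lucia ends; Lucia is clear from here.
Noor starts before Mei ends → Mei and Noor overlap.
Amara starts after Mei ends.
Amara starts after Noor ends.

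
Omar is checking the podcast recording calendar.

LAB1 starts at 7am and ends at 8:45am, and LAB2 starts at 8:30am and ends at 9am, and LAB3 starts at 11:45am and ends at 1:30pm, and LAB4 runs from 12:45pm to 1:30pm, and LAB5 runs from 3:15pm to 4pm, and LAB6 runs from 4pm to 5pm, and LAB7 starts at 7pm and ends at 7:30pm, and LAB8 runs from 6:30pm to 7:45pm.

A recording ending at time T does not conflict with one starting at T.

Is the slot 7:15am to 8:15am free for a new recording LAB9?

LAB1: starts 7am before LAB9 ends 8:15am, and ends 8:45am after LAB9 starts 7:15am → overlap.
LAB2: starts 8:30am at or after LAB9 ends 8:15am → clear.
LAB3: starts 11:45am at or after LAB9 ends 8:15am → clear.
LAB4: starts 12:45pm at or after LAB9 ends 8:15am → clear.
LAB5: starts 3:15pm at or after LAB9 ends 8:15am → clear.
LAB6: starts 4pm at or after LAB9 ends 8:15am → clear.
LAB8: starts 6:30pm at or after LAB9 ends 8:15am → clear.
LAB7: starts 7pm at or after LAB9 ends 8:15am → clear.
LAB9 overlaps LAB1.

No — it overlaps LAB1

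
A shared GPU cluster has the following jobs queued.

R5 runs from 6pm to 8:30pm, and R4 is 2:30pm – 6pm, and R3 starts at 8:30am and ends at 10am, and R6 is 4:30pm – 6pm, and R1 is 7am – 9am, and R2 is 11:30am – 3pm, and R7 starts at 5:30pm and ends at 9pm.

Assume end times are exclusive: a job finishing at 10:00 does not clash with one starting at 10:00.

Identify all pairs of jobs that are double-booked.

R1 & R3, R2 & R4, R4 & R6, R4 & R7, R5 & R7, R6 & R7

Sorted by start: R1, R3, R2, R4, R6, R7, R5.
R3 starts before R1 ends → R1 and R3 overlap.
R2 starts after R1 ends; R1 is clear from here.
R2 starts after R3 ends; R3 is clear from here.
R4 starts before R2 ends → R2 and R4 overlap.
R6 starts after R2 ends; R2 is clear from here.
R6 starts before R4 ends → R4 and R6 overlap.
R7 starts before R4 ends → R4 and R7 overlap.
R5 starts exactly when R4 ends (back-to-back, no overlap).
R7 starts before R6 ends → R6 and R7 overlap.
R5 starts exactly when R6 ends (back-to-back, no overlap).
R5 starts before R7 ends → R7 and R5 overlap.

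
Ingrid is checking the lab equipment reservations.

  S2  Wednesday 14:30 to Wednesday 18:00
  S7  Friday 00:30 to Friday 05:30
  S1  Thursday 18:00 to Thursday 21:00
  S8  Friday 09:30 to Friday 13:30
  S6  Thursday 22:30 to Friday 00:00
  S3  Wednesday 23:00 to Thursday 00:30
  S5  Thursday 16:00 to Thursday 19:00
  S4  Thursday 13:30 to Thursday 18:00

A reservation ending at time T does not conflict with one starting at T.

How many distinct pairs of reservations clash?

2

Sorted by start: S2, S3, S4, S5, S1, S6, S7, S8.
S3 starts after S2 ends, so S2 has no further overlaps.
S4 starts after S3 ends, so S3 has no further overlaps.
S5 starts before S4 ends → S4 and S5 overlap.
S1 starts exactly when S4 ends (back-to-back, no overlap), so S4 has no further overlaps.
S1 starts before S5 ends → S5 and S1 overlap.
S6 starts after S5 ends, so S5 has no further overlaps.
S6 starts after S1 ends, so S1 has no further overlaps.
S7 starts after S6 ends, so S6 has no further overlaps.
S8 starts after S7 ends.
Overlapping pairs: S1 & S5, S4 & S5 — 2 in total.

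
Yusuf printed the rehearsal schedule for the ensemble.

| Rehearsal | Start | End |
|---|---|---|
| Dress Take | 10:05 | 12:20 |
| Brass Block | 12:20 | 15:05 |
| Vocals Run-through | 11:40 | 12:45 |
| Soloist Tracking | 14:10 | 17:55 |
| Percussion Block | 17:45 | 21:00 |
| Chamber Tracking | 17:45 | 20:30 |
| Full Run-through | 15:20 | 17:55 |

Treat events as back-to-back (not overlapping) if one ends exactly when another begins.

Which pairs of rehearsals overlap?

Two intervals overlap when each starts before the other ends.
Sorted by start: Dress Take, Vocals Run-through, Brass Block, Soloist Tracking, Full Run-through, Percussion Block, Chamber Tracking.
Vocals Run-through starts before Dress Take ends → Dress Take and Vocals Run-through overlap.
Brass Block starts exactly when Dress Take ends (back-to-back, no overlap); Dress Take is clear from here.
Brass Block starts before Vocals Run-through ends → Vocals Run-through and Brass Block overlap.
Soloist Tracking starts after Vocals Run-through ends; Vocals Run-through is clear from here.
Soloist Tracking starts before Brass Block ends → Brass Block and Soloist Tracking overlap.
Full Run-through starts after Brass Block ends; Brass Block is clear from here.
Full Run-through starts before Soloist Tracking ends → Soloist Tracking and Full Run-through overlap.
Percussion Block starts before Soloist Tracking ends → Soloist Tracking and Percussion Block overlap.
Chamber Tracking starts before Soloist Tracking ends → Soloist Tracking and Chamber Tracking overlap.
Percussion Block starts before Full Run-through ends → Full Run-through and Percussion Block overlap.
Chamber Tracking starts before Full Run-through ends → Full Run-through and Chamber Tracking overlap.
Chamber Tracking starts before Percussion Block ends → Percussion Block and Chamber Tracking overlap.

Brass Block & Soloist Tracking, Brass Block & Vocals Run-through, Chamber Tracking & Full Run-through, Chamber Tracking & Percussion Block, Chamber Tracking & Soloist Tracking, Dress Take & Vocals Run-through, Full Run-through & Percussion Block, Full Run-through & Soloist Tracking, Percussion Block & Soloist Tracking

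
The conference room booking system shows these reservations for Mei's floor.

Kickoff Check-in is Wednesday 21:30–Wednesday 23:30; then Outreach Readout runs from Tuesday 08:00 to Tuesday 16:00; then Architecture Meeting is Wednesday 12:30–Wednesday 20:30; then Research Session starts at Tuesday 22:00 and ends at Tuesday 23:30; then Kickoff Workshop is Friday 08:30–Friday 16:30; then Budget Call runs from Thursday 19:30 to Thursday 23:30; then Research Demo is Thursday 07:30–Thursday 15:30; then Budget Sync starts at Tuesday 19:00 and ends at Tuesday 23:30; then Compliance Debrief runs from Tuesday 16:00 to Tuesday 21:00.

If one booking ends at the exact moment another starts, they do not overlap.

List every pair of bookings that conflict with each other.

Budget Sync & Compliance Debrief, Budget Sync & Research Session

Sorted by start: Outreach Readout, Compliance Debrief, Budget Sync, Research Session, Architecture Meeting, Kickoff Check-in, Research Demo, Budget Call, Kickoff Workshop.
Compliance Debrief starts exactly when Outreach Readout ends (back-to-back, no overlap); Outreach Readout is clear from here.
Budget Sync starts before Compliance Debrief ends → Compliance Debrief and Budget Sync overlap.
Research Session starts after Compliance Debrief ends; Compliance Debrief is clear from here.
Research Session starts before Budget Sync ends → Budget Sync and Research Session overlap.
Architecture Meeting starts after Budget Sync ends; Budget Sync is clear from here.
Architecture Meeting starts after Research Session ends; Research Session is clear from here.
Kickoff Check-in starts after Architecture Meeting ends; Architecture Meeting is clear from here.
Research Demo starts after Kickoff Check-in ends; Kickoff Check-in is clear from here.
Budget Call starts after Research Demo ends; Research Demo is clear from here.
Kickoff Workshop starts after Budget Call ends.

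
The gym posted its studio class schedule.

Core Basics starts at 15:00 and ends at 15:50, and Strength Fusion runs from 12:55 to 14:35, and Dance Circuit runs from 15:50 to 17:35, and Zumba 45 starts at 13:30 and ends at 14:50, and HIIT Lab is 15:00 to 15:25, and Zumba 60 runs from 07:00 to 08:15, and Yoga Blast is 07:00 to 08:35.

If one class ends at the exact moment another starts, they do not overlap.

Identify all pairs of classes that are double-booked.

Core Basics & HIIT Lab, Strength Fusion & Zumba 45, Yoga Blast & Zumba 60

Sorted by start: Yoga Blast, Zumba 60, Strength Fusion, Zumba 45, HIIT Lab, Core Basics, Dance Circuit.
Zumba 60 starts before Yoga Blast ends → Yoga Blast and Zumba 60 overlap.
Strength Fusion starts after Yoga Blast ends, so nothing later overlaps Yoga Blast either.
Strength Fusion starts after Zumba 60 ends, so nothing later overlaps Zumba 60 either.
Zumba 45 starts before Strength Fusion ends → Strength Fusion and Zumba 45 overlap.
HIIT Lab starts after Strength Fusion ends, so nothing later overlaps Strength Fusion either.
HIIT Lab starts after Zumba 45 ends, so nothing later overlaps Zumba 45 either.
Core Basics starts before HIIT Lab ends → HIIT Lab and Core Basics overlap.
Dance Circuit starts after HIIT Lab ends.
Dance Circuit starts exactly when Core Basics ends (back-to-back, no overlap).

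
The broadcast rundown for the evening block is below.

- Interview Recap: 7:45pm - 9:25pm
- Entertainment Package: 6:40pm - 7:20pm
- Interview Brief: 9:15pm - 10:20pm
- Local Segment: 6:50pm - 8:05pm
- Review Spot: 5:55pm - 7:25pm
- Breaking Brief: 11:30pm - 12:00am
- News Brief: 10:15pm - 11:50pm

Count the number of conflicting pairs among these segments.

7

Sorted by start: Review Spot, Entertainment Package, Local Segment, Interview Recap, Interview Brief, News Brief, Breaking Brief.
Entertainment Package starts before Review Spot ends → Review Spot and Entertainment Package overlap.
Local Segment starts before Review Spot ends → Review Spot and Local Segment overlap.
Interview Recap starts after Review Spot ends — done with Review Spot.
Local Segment starts before Entertainment Package ends → Entertainment Package and Local Segment overlap.
Interview Recap starts after Entertainment Package ends — done with Entertainment Package.
Interview Recap starts before Local Segment ends → Local Segment and Interview Recap overlap.
Interview Brief starts after Local Segment ends — done with Local Segment.
Interview Brief starts before Interview Recap ends → Interview Recap and Interview Brief overlap.
News Brief starts after Interview Recap ends — done with Interview Recap.
News Brief starts before Interview Brief ends → Interview Brief and News Brief overlap.
Breaking Brief starts after Interview Brief ends.
Breaking Brief starts before News Brief ends → News Brief and Breaking Brief overlap.
Overlapping pairs: Breaking Brief & News Brief, Entertainment Package & Local Segment, Entertainment Package & Review Spot, Interview Brief & Interview Recap, Interview Brief & News Brief, Interview Recap & Local Segment, Local Segment & Review Spot — 7 in total.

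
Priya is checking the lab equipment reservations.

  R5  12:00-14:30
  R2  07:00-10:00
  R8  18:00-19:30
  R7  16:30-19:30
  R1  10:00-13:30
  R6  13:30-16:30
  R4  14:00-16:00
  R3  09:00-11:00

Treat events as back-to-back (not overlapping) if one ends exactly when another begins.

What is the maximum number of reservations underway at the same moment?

Sort all start/end points and keep a running count:
07:00 start R2 → 1
09:00 start R3 → 2
10:00 end R2 → 1
10:00 start R1 → 2
11:00 end R3 → 1
12:00 start R5 → 2
13:30 end R1 → 1
13:30 start R6 → 2
14:00 start R4 → 3
14:30 end R5 → 2
16:00 end R4 → 1
16:30 end R6 → 0
16:30 start R7 → 1
18:00 start R8 → 2
19:30 end R7 → 1
19:30 end R8 → 0
Peak is 3, at 14:00 (R4, R5, R6).

3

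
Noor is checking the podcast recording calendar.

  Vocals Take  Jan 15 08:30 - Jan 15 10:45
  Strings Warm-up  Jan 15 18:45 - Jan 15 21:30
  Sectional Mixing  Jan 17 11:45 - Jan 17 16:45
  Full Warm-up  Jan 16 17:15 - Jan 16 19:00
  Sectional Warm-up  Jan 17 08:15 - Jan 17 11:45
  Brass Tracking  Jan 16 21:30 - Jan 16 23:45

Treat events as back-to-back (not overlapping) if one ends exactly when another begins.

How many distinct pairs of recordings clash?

0

Sorted by start: Vocals Take, Strings Warm-up, Full Warm-up, Brass Tracking, Sectional Warm-up, Sectional Mixing.
Strings Warm-up starts after Vocals Take ends; Vocals Take is clear from here.
Full Warm-up starts after Strings Warm-up ends; Strings Warm-up is clear from here.
Brass Tracking starts after Full Warm-up ends; Full Warm-up is clear from here.
Sectional Warm-up starts after Brass Tracking ends; Brass Tracking is clear from here.
Sectional Mixing starts exactly when Sectional Warm-up ends (back-to-back, no overlap).
No pair overlaps.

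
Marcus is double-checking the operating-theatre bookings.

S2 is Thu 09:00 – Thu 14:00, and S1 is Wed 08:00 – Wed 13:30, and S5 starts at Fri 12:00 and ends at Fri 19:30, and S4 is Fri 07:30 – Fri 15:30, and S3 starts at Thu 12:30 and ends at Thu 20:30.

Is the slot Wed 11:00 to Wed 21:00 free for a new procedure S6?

No — it overlaps S1

S1: starts Wed 08:00 before S6 ends Wed 21:00, and ends Wed 13:30 after S6 starts Wed 11:00 → overlap.
S2: starts Thu 09:00 at or after S6 ends Wed 21:00 → clear.
S3: starts Thu 12:30 at or after S6 ends Wed 21:00 → clear.
S4: starts Fri 07:30 at or after S6 ends Wed 21:00 → clear.
S5: starts Fri 12:00 at or after S6 ends Wed 21:00 → clear.
S6 overlaps S1.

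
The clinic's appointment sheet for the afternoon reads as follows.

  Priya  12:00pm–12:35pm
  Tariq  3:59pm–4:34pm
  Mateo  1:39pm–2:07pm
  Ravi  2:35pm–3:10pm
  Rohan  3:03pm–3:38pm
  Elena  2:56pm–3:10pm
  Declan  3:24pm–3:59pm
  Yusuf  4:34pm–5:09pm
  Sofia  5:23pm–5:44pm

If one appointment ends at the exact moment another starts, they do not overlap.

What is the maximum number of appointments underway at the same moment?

3

Sweep the timeline, counting +1 at each start and −1 at each end (ends before starts at a tie):
12:00pm start Priya → 1
12:35pm end Priya → 0
1:39pm start Mateo → 1
2:07pm end Mateo → 0
2:35pm start Ravi → 1
2:56pm start Elena → 2
3:03pm start Rohan → 3
3:10pm end Elena → 2
3:10pm end Ravi → 1
3:24pm start Declan → 2
3:38pm end Rohan → 1
3:59pm end Declan → 0
3:59pm start Tariq → 1
4:34pm end Tariq → 0
4:34pm start Yusuf → 1
5:09pm end Yusuf → 0
5:23pm start Sofia → 1
5:44pm end Sofia → 0
Peak is 3, at 3:03pm (Elena, Ravi, Rohan).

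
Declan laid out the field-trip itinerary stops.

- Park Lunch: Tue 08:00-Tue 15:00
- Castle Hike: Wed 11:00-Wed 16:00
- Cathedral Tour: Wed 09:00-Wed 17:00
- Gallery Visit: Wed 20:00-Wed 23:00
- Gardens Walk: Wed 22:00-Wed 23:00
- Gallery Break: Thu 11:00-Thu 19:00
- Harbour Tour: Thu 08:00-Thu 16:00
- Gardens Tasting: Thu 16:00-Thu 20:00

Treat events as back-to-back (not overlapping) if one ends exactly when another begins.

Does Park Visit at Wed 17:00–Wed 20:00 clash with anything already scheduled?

No — it doesn't clash with anything

Park Lunch: ends Tue 15:00 at or before Park Visit starts Wed 17:00 → clear.
Cathedral Tour: ends Wed 17:00 at or before Park Visit starts Wed 17:00 → clear.
Castle Hike: ends Wed 16:00 at or before Park Visit starts Wed 17:00 → clear.
Gallery Visit: starts Wed 20:00 at or after Park Visit ends Wed 20:00 → clear.
Gardens Walk: starts Wed 22:00 at or after Park Visit ends Wed 20:00 → clear.
Harbour Tour: starts Thu 08:00 at or after Park Visit ends Wed 20:00 → clear.
Gallery Break: starts Thu 11:00 at or after Park Visit ends Wed 20:00 → clear.
Gardens Tasting: starts Thu 16:00 at or after Park Visit ends Wed 20:00 → clear.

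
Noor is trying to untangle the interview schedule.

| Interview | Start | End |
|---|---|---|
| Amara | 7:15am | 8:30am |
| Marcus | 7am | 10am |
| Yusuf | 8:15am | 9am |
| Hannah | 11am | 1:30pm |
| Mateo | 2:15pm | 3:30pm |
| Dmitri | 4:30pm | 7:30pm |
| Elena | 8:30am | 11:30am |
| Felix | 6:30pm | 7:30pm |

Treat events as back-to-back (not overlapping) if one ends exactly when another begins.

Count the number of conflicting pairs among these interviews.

7

Two intervals overlap when each starts before the other ends.
Sorted by start: Marcus, Amara, Yusuf, Elena, Hannah, Mateo, Dmitri, Felix.
Amara starts before Marcus ends → Marcus and Amara overlap.
Yusuf starts before Marcus ends → Marcus and Yusuf overlap.
Elena starts before Marcus ends → Marcus and Elena overlap.
Hannah starts after Marcus ends, so nothing later overlaps Marcus either.
Yusuf starts before Amara ends → Amara and Yusuf overlap.
Elena starts exactly when Amara ends (back-to-back, no overlap), so nothing later overlaps Amara either.
Elena starts before Yusuf ends → Yusuf and Elena overlap.
Hannah starts after Yusuf ends, so nothing later overlaps Yusuf either.
Hannah starts before Elena ends → Elena and Hannah overlap.
Mateo starts after Elena ends, so nothing later overlaps Elena either.
Mateo starts after Hannah ends, so nothing later overlaps Hannah either.
Dmitri starts after Mateo ends, so nothing later overlaps Mateo either.
Felix starts before Dmitri ends → Dmitri and Felix overlap.
Overlapping pairs: Amara & Marcus, Amara & Yusuf, Dmitri & Felix, Elena & Hannah, Elena & Marcus, Elena & Yusuf, Marcus & Yusuf — 7 in total.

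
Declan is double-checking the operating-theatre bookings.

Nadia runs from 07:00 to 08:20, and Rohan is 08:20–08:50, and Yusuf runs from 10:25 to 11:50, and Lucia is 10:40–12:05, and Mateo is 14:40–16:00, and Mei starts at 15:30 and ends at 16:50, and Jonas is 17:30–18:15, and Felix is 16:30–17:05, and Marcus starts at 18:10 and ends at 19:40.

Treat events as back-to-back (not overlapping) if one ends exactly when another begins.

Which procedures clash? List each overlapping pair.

Felix & Mei, Jonas & Marcus, Lucia & Yusuf, Mateo & Mei

Check each pair: they overlap iff neither finishes before the other starts.
Sorted by start: Nadia, Rohan, Yusuf, Lucia, Mateo, Mei, Felix, Jonas, Marcus.
Rohan starts exactly when Nadia ends (back-to-back, no overlap), so nothing later overlaps Nadia either.
Yusuf starts after Rohan ends, so nothing later overlaps Rohan either.
Lucia starts before Yusuf ends → Yusuf and Lucia overlap.
Mateo starts after Yusuf ends, so nothing later overlaps Yusuf either.
Mateo starts after Lucia ends, so nothing later overlaps Lucia either.
Mei starts before Mateo ends → Mateo and Mei overlap.
Felix starts after Mateo ends, so nothing later overlaps Mateo either.
Felix starts before Mei ends → Mei and Felix overlap.
Jonas starts after Mei ends, so nothing later overlaps Mei either.
Jonas starts after Felix ends, so nothing later overlaps Felix either.
Marcus starts before Jonas ends → Jonas and Marcus overlap.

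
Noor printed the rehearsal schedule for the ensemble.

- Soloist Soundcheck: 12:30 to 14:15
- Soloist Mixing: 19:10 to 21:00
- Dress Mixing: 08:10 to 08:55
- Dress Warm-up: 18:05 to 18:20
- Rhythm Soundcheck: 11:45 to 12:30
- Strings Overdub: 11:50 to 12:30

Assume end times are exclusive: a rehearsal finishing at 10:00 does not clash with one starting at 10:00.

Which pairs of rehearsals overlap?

Rhythm Soundcheck & Strings Overdub

Check each pair: they overlap iff neither finishes before the other starts.
Sorted by start: Dress Mixing, Rhythm Soundcheck, Strings Overdub, Soloist Soundcheck, Dress Warm-up, Soloist Mixing.
Rhythm Soundcheck starts after Dress Mixing ends, so Dress Mixing has no further overlaps.
Strings Overdub starts before Rhythm Soundcheck ends → Rhythm Soundcheck and Strings Overdub overlap.
Soloist Soundcheck starts exactly when Rhythm Soundcheck ends (back-to-back, no overlap), so Rhythm Soundcheck has no further overlaps.
Soloist Soundcheck starts exactly when Strings Overdub ends (back-to-back, no overlap), so Strings Overdub has no further overlaps.
Dress Warm-up starts after Soloist Soundcheck ends, so Soloist Soundcheck has no further overlaps.
Soloist Mixing starts after Dress Warm-up ends.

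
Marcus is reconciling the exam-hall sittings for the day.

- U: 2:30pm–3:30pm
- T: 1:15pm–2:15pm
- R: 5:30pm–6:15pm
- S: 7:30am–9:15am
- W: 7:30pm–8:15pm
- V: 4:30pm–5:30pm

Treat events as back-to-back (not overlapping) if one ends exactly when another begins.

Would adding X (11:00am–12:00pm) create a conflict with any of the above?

No — it doesn't clash with anything

S: ends 9:15am at or before X starts 11:00am → clear.
T: starts 1:15pm at or after X ends 12:00pm → clear.
U: starts 2:30pm at or after X ends 12:00pm → clear.
V: starts 4:30pm at or after X ends 12:00pm → clear.
R: starts 5:30pm at or after X ends 12:00pm → clear.
W: starts 7:30pm at or after X ends 12:00pm → clear.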